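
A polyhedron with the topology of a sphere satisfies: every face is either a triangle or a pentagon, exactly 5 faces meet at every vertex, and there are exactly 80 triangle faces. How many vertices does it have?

Let x be the number of pentagons; then F = 80 + x.
Edge–face incidences: 2E = 3·80 + 5·x = 240 + 5x.
Every vertex has degree 5, so 5V = 2E.
Euler: V − E + F = 2 ⇒ (2E)/5 − E + (80 + x) = 2.
Multiply by 10: 2·(2E) − 5·(2E) + 10·(80 + x) = 20, i.e. 800 + 10x − 3·(240 + 5x) = 20.
Collecting terms: −5x + 80 = 20, so −5x = −60, so x = 12.
Then 2E = 240 + 5·12 = 300, so E = 150, V = 2E/5 = 60, F = 80 + 12 = 92.

60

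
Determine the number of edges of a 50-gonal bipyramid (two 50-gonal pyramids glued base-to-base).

A bipyramid over an n-gon has 2n triangular faces and n + 2 vertices: V = 50 + 2 = 52, E = 3·50 = 150, F = 2·50 = 100.

150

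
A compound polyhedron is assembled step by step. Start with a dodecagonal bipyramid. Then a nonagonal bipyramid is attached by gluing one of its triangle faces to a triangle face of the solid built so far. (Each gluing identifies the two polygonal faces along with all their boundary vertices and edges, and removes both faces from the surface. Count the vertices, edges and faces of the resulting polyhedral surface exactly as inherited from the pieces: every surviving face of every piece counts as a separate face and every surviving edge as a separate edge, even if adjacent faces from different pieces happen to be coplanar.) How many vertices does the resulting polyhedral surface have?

22

A dodecagonal bipyramid: V=14, E=36, F=24.
Attach a nonagonal bipyramid (V=11, E=27, F=18) along a 3-gon: merge 3 vertices and 3 edges, delete both glued faces → V=22, E=60, F=40.
Check: V − E + F = 22 − 60 + 40 = 2.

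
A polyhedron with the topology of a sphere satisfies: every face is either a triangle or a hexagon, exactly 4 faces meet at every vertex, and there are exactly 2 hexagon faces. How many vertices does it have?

Let x be the number of triangles; then F = 2 + x.
Edge–face incidences: 2E = 6·2 + 3·x = 12 + 3x.
Every vertex has degree 4, so 4V = 2E.
Euler: V − E + F = 2 ⇒ (2E)/4 − E + (2 + x) = 2.
Multiply by 8: 2·(2E) − 4·(2E) + 8·(2 + x) = 16, i.e. 16 + 8x − 2·(12 + 3x) = 16.
Collecting terms: 2x − 8 = 16, so 2x = 24, so x = 12.
Then 2E = 12 + 3·12 = 48, so E = 24, V = 2E/4 = 12, F = 2 + 12 = 14.

12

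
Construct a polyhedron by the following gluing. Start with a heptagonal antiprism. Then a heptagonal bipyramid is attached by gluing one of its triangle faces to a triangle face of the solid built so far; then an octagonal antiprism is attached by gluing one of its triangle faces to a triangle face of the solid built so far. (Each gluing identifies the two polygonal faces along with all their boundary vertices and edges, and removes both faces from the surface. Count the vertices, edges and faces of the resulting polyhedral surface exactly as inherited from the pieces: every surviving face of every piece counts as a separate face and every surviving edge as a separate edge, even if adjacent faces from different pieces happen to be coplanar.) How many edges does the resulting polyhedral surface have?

A heptagonal antiprism: V=14, E=28, F=16.
Attach a heptagonal bipyramid (V=9, E=21, F=14) along a 3-gon: merge 3 vertices and 3 edges, delete both glued faces → V=20, E=46, F=28.
Attach an octagonal antiprism (V=16, E=32, F=18) along a 3-gon: merge 3 vertices and 3 edges, delete both glued faces → V=33, E=75, F=44.
Check: V − E + F = 33 − 75 + 44 = 2.

75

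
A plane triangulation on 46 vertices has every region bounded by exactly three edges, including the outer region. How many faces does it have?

88

In a plane triangulation 3F = 2E and V − E + F = 2, so F = 2V − 4 = 2·46 − 4 = 88.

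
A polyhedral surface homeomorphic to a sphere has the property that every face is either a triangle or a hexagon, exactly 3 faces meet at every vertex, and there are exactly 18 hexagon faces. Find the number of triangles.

4

Let x be the number of triangles; then F = 18 + x.
Edge–face incidences: 2E = 6·18 + 3·x = 108 + 3x.
Every vertex has degree 3, so 3V = 2E.
Euler: V − E + F = 2 ⇒ (2E)/3 − E + (18 + x) = 2.
Multiply by 6: 2·(2E) − 3·(2E) + 6·(18 + x) = 12, i.e. 108 + 6x − (108 + 3x) = 12.
Collecting terms: 3x = 12, so x = 4.
Then 2E = 108 + 3·4 = 120, so E = 60, V = 2E/3 = 40, F = 18 + 4 = 22.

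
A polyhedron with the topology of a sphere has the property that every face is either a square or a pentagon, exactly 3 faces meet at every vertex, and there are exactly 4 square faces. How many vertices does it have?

12

Let x be the number of pentagons; then F = 4 + x.
Edge–face incidences: 2E = 4·4 + 5·x = 16 + 5x.
Every vertex has degree 3, so 3V = 2E.
Euler: V − E + F = 2 ⇒ (2E)/3 − E + (4 + x) = 2.
Multiply by 6: 2·(2E) − 3·(2E) + 6·(4 + x) = 12, i.e. 24 + 6x − (16 + 5x) = 12.
Collecting terms: x + 8 = 12, so x = 4.
Then 2E = 16 + 5·4 = 36, so E = 18, V = 2E/3 = 12, F = 4 + 4 = 8.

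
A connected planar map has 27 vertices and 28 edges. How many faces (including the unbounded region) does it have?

3

Euler's formula for a connected plane graph: V − E + F = 2, so F = 2 − 27 + 28 = 3.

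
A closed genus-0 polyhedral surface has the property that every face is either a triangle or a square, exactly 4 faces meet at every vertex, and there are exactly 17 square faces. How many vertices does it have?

Let x be the number of triangles; then F = 17 + x.
Edge–face incidences: 2E = 4·17 + 3·x = 68 + 3x.
Every vertex has degree 4, so 4V = 2E.
Euler: V − E + F = 2 ⇒ (2E)/4 − E + (17 + x) = 2.
Multiply by 8: 2·(2E) − 4·(2E) + 8·(17 + x) = 16, i.e. 136 + 8x − 2·(68 + 3x) = 16.
Collecting terms: 2x = 16, so x = 8.
Then 2E = 68 + 3·8 = 92, so E = 46, V = 2E/4 = 23, F = 17 + 8 = 25.

23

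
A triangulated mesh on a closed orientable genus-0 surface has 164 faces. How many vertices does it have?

84

χ = 2 − 2·0 = 2, and every face is a triangle so 3F = 2E.
E = 3·164/2 = 246. Then V = 2 + E − F = 2 + 246 − 164 = 84.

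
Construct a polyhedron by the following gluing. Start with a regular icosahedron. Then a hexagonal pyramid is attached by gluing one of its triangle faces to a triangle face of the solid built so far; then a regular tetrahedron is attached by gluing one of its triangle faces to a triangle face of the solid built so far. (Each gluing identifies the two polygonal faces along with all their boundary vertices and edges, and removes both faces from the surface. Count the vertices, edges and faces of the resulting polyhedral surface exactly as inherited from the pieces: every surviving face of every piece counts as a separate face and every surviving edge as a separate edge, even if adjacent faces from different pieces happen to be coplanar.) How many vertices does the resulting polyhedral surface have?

17

A regular icosahedron: V=12, E=30, F=20.
Attach a hexagonal pyramid (V=7, E=12, F=7) along a 3-gon: merge 3 vertices and 3 edges, delete both glued faces → V=16, E=39, F=25.
Attach a regular tetrahedron (V=4, E=6, F=4) along a 3-gon: merge 3 vertices and 3 edges, delete both glued faces → V=17, E=42, F=27.
Check: V − E + F = 17 − 42 + 27 = 2.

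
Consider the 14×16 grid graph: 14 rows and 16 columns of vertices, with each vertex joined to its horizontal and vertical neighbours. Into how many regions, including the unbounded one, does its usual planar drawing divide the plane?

196

The grid has V = 14·16 = 224 vertices and E = 14·15 + 16·13 = 418 edges.
F = 2 − V + E = 2 − 224 + 418 = 196.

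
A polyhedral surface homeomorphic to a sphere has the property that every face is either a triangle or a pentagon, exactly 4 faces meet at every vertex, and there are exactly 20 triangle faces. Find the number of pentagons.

12

Let x be the number of pentagons; then F = 20 + x.
Edge–face incidences: 2E = 3·20 + 5·x = 60 + 5x.
Every vertex has degree 4, so 4V = 2E.
Euler: V − E + F = 2 ⇒ (2E)/4 − E + (20 + x) = 2.
Multiply by 8: 2·(2E) − 4·(2E) + 8·(20 + x) = 16, i.e. 160 + 8x − 2·(60 + 5x) = 16.
Collecting terms: −2x + 40 = 16, so −2x = −24, so x = 12.
Then 2E = 60 + 5·12 = 120, so E = 60, V = 2E/4 = 30, F = 20 + 12 = 32.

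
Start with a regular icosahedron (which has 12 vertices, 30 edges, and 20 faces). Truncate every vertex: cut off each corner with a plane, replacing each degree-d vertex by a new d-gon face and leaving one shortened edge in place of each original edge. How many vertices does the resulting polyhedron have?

Truncation replaces each original edge-end by a new vertex, so V′ = 2E = 60.
Each original edge survives, and each old vertex of degree d contributes d new edges; summing degrees gives Σd = 2E, so E′ = E + 2E = 3E = 90.
Each original face survives and each original vertex becomes one new face: F′ = F + V = 32.

60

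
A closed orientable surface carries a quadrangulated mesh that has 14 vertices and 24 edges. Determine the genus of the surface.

0

Every face is a square and each edge borders two faces, so 4F = 2·24, giving F = 12.
χ = V − E + F = 14 − 24 + 12 = 2.
For a closed orientable surface χ = 2 − 2g, so g = (2 − (2))/2 = 0.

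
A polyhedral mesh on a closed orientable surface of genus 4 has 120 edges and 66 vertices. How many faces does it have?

For a closed orientable surface of genus 4, χ = 2 − 2·4 = -6.
F = -6 − V + E = -6 − 66 + 120 = 48.

48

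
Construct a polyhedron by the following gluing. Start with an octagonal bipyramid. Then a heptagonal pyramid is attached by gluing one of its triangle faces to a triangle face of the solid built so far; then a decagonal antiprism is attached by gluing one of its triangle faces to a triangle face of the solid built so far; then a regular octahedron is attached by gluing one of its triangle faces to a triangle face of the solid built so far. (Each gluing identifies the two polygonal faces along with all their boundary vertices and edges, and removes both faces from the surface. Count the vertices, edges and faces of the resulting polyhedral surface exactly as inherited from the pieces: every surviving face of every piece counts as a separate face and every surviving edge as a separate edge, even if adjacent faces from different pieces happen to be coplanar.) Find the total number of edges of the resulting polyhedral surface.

81

An octagonal bipyramid: V=10, E=24, F=16.
Attach a heptagonal pyramid (V=8, E=14, F=8) along a 3-gon: merge 3 vertices and 3 edges, delete both glued faces → V=15, E=35, F=22.
Attach a decagonal antiprism (V=20, E=40, F=22) along a 3-gon: merge 3 vertices and 3 edges, delete both glued faces → V=32, E=72, F=42.
Attach a regular octahedron (V=6, E=12, F=8) along a 3-gon: merge 3 vertices and 3 edges, delete both glued faces → V=35, E=81, F=48.
Check: V − E + F = 35 − 81 + 48 = 2.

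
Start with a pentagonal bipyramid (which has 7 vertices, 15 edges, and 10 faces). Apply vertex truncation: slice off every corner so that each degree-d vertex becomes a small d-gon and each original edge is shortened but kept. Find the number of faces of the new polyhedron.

Truncation replaces each original edge-end by a new vertex, so V′ = 2E = 30.
Each original edge survives, and each old vertex of degree d contributes d new edges; summing degrees gives Σd = 2E, so E′ = E + 2E = 3E = 45.
Each original face survives and each original vertex becomes one new face: F′ = F + V = 17.

17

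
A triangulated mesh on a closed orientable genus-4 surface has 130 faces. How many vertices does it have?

χ = 2 − 2·4 = -6, and every face is a triangle so 3F = 2E.
E = 3·130/2 = 195. Then V = -6 + E − F = -6 + 195 − 130 = 59.

59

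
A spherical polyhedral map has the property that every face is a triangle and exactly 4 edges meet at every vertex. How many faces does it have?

8

Each face has 3 edges and each edge borders two faces, so 2E = 3F.
Each vertex has degree 4, so 4V = 2E and hence V = 3F/4.
Euler: V − E + F = 2 ⇒ (3F/4) − (3F/2) + F = 2.
Multiply by 8: (6 − 12 + 8)F = 16, i.e. 2F = 16.
So F = 8, E = 3·8/2 = 12, V = 3·8/4 = 6.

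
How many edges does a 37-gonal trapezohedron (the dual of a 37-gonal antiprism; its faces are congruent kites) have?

148

The n-trapezohedron (dual of the n-antiprism) has V = 2·37 + 2 = 76, E = 4·37 = 148, F = 2·37 = 74.
Check: V − E + F = 76 − 148 + 74 = 2.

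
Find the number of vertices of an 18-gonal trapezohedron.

The n-trapezohedron (dual of the n-antiprism) has V = 2·18 + 2 = 38, E = 4·18 = 72, F = 2·18 = 36.
Check: V − E + F = 38 − 72 + 36 = 2.

38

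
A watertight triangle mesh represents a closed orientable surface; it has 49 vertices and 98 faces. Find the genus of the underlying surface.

Every face is a triangle, so 2E = 3·98 = 294, giving E = 147.
χ = V − E + F = 49 − 147 + 98 = 0.
For a closed orientable surface χ = 2 − 2g, so g = (2 − (0))/2 = 1.

1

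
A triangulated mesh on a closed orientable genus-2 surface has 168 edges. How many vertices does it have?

54

χ = 2 − 2·2 = -2, and every face is a triangle so 3F = 2E.
F = 2E/3 = 112. Then V = -2 + E − F = -2 + 168 − 112 = 54.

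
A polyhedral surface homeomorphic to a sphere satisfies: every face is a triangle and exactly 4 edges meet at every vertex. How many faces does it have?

8

Each face has 3 edges and each edge borders two faces, so 2E = 3F.
Each vertex has degree 4, so 4V = 2E and hence V = 3F/4.
Euler: V − E + F = 2 ⇒ (3F/4) − (3F/2) + F = 2.
Multiply by 8: (6 − 12 + 8)F = 16, i.e. 2F = 16.
So F = 8, E = 3·8/2 = 12, V = 3·8/4 = 6.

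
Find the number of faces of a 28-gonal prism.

A prism on an n-gon has two n-gon bases and n rectangular sides: V = 2·28 = 56, E = 3·28 = 84, F = 28 + 2 = 30.

30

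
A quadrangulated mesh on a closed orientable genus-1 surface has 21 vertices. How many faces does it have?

21

χ = 2 − 2·1 = 0, and every face is a square so 4F = 2E.
V − E + F = 0 with E = 4F/2 gives 21 − (4/2 − 1)·F = 0, so F = 21 and E = 42.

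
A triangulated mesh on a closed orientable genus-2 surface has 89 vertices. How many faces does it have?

182

χ = 2 − 2·2 = -2, and every face is a triangle so 3F = 2E.
V − E + F = -2 with E = 3F/2 gives 89 − (3/2 − 1)·F = -2, so F = 182 and E = 273.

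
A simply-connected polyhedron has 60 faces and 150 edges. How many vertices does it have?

92

Here V − E + F = 2.
V = 2 + E − F = 2 + 150 − 60 = 92.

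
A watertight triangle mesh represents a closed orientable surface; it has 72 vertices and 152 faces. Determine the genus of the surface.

3

Every face is a triangle, so 2E = 3·152 = 456, giving E = 228.
χ = V − E + F = 72 − 228 + 152 = -4.
For a closed orientable surface χ = 2 − 2g, so g = (2 − (-4))/2 = 3.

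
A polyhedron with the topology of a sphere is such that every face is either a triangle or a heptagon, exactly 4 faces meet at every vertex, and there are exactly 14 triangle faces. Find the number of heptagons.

2

Let x be the number of heptagons; then F = 14 + x.
Edge–face incidences: 2E = 3·14 + 7·x = 42 + 7x.
Every vertex has degree 4, so 4V = 2E.
Euler: V − E + F = 2 ⇒ (2E)/4 − E + (14 + x) = 2.
Multiply by 8: 2·(2E) − 4·(2E) + 8·(14 + x) = 16, i.e. 112 + 8x − 2·(42 + 7x) = 16.
Collecting terms: −6x + 28 = 16, so −6x = −12, so x = 2.
Then 2E = 42 + 7·2 = 56, so E = 28, V = 2E/4 = 14, F = 14 + 2 = 16.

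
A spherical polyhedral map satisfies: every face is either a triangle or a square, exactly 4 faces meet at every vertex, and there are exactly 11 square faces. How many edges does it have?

34

Let x be the number of triangles; then F = 11 + x.
Edge–face incidences: 2E = 4·11 + 3·x = 44 + 3x.
Every vertex has degree 4, so 4V = 2E.
Euler: V − E + F = 2 ⇒ (2E)/4 − E + (11 + x) = 2.
Multiply by 8: 2·(2E) − 4·(2E) + 8·(11 + x) = 16, i.e. 88 + 8x − 2·(44 + 3x) = 16.
Collecting terms: 2x = 16, so x = 8.
Then 2E = 44 + 3·8 = 68, so E = 34, V = 2E/4 = 17, F = 11 + 8 = 19.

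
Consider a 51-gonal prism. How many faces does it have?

A prism on an n-gon has two n-gon bases and n rectangular sides: V = 2·51 = 102, E = 3·51 = 153, F = 51 + 2 = 53.
Check: V − E + F = 102 − 153 + 53 = 2.

53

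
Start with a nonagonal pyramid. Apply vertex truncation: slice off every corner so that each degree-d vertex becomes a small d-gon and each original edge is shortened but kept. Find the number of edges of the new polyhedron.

54

The base solid has V = 10, E = 18, F = 10.
Truncation replaces each original edge-end by a new vertex, so V′ = 2E = 36.
Each original edge survives, and each old vertex of degree d contributes d new edges; summing degrees gives Σd = 2E, so E′ = E + 2E = 3E = 54.
Each original face survives and each original vertex becomes one new face: F′ = F + V = 20.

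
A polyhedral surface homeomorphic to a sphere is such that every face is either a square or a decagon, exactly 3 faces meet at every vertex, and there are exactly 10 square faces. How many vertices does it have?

Let x be the number of decagons; then F = 10 + x.
Edge–face incidences: 2E = 4·10 + 10·x = 40 + 10x.
Every vertex has degree 3, so 3V = 2E.
Euler: V − E + F = 2 ⇒ (2E)/3 − E + (10 + x) = 2.
Multiply by 6: 2·(2E) − 3·(2E) + 6·(10 + x) = 12, i.e. 60 + 6x − (40 + 10x) = 12.
Collecting terms: −4x + 20 = 12, so −4x = −8, so x = 2.
Then 2E = 40 + 10·2 = 60, so E = 30, V = 2E/3 = 20, F = 10 + 2 = 12.

20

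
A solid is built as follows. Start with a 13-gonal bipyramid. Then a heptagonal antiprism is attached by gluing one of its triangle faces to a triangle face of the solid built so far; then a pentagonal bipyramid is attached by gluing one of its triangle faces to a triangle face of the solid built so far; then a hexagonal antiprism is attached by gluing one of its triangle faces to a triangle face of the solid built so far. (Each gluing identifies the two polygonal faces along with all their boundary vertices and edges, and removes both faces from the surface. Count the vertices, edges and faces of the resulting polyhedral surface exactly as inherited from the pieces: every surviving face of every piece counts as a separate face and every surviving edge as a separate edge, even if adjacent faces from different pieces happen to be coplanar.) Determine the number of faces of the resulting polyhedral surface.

60

A 13-gonal bipyramid: V=15, E=39, F=26.
Attach a heptagonal antiprism (V=14, E=28, F=16) along a 3-gon: merge 3 vertices and 3 edges, delete both glued faces → V=26, E=64, F=40.
Attach a pentagonal bipyramid (V=7, E=15, F=10) along a 3-gon: merge 3 vertices and 3 edges, delete both glued faces → V=30, E=76, F=48.
Attach a hexagonal antiprism (V=12, E=24, F=14) along a 3-gon: merge 3 vertices and 3 edges, delete both glued faces → V=39, E=97, F=60.
Check: V − E + F = 39 − 97 + 60 = 2.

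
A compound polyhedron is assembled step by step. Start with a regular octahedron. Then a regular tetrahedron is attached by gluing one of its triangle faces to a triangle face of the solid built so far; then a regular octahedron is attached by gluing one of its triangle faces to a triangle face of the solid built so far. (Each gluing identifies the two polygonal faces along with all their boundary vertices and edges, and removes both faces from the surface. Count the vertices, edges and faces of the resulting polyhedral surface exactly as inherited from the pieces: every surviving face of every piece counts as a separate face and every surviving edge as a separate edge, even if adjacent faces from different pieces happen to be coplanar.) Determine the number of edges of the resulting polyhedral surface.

A regular octahedron: V=6, E=12, F=8.
Attach a regular tetrahedron (V=4, E=6, F=4) along a 3-gon: merge 3 vertices and 3 edges, delete both glued faces → V=7, E=15, F=10.
Attach a regular octahedron (V=6, E=12, F=8) along a 3-gon: merge 3 vertices and 3 edges, delete both glued faces → V=10, E=24, F=16.
Check: V − E + F = 10 − 24 + 16 = 2.

24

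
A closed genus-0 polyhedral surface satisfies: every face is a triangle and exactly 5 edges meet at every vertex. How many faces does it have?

Each face has 3 edges and each edge borders two faces, so 2E = 3F.
Each vertex has degree 5, so 5V = 2E and hence V = 3F/5.
Euler: V − E + F = 2 ⇒ (3F/5) − (3F/2) + F = 2.
Multiply by 10: (6 − 15 + 10)F = 20, i.e. 1F = 20.
So F = 20, E = 3·20/2 = 30, V = 3·20/5 = 12.

20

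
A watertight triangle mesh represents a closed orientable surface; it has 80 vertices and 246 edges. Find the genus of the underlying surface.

2

Every face is a triangle and each edge borders two faces, so 3F = 2·246, giving F = 164.
χ = V − E + F = 80 − 246 + 164 = -2.
For a closed orientable surface χ = 2 − 2g, so g = (2 − (-2))/2 = 2.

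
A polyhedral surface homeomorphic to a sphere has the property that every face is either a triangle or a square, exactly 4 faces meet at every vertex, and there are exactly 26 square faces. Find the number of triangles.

Let x be the number of triangles; then F = 26 + x.
Edge–face incidences: 2E = 4·26 + 3·x = 104 + 3x.
Every vertex has degree 4, so 4V = 2E.
Euler: V − E + F = 2 ⇒ (2E)/4 − E + (26 + x) = 2.
Multiply by 8: 2·(2E) − 4·(2E) + 8·(26 + x) = 16, i.e. 208 + 8x − 2·(104 + 3x) = 16.
Collecting terms: 2x = 16, so x = 8.
Then 2E = 104 + 3·8 = 128, so E = 64, V = 2E/4 = 32, F = 26 + 8 = 34.

8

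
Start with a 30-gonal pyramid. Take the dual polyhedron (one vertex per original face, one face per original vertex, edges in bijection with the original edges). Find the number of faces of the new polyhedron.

The base solid has V = 31, E = 60, F = 31.
The dual swaps V and F and preserves E: V′ = F = 31, E′ = E = 60, F′ = V = 31.

31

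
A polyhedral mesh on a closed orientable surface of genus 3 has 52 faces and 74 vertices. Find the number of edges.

For a closed orientable surface of genus 3, χ = 2 − 2·3 = -4.
E = V + F − (-4) = 74 + 52 − (-4) = 130.

130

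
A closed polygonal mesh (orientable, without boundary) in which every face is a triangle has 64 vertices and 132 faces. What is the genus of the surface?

2

Every face is a triangle, so 2E = 3·132 = 396, giving E = 198.
χ = V − E + F = 64 − 198 + 132 = -2.
For a closed orientable surface χ = 2 − 2g, so g = (2 − (-2))/2 = 2.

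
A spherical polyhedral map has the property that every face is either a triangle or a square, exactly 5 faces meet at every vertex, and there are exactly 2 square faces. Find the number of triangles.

24

Let x be the number of triangles; then F = 2 + x.
Edge–face incidences: 2E = 4·2 + 3·x = 8 + 3x.
Every vertex has degree 5, so 5V = 2E.
Euler: V − E + F = 2 ⇒ (2E)/5 − E + (2 + x) = 2.
Multiply by 10: 2·(2E) − 5·(2E) + 10·(2 + x) = 20, i.e. 20 + 10x − 3·(8 + 3x) = 20.
Collecting terms: x − 4 = 20, so x = 24.
Then 2E = 8 + 3·24 = 80, so E = 40, V = 2E/5 = 16, F = 2 + 24 = 26.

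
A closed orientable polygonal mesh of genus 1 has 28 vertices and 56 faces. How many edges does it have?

For a closed orientable surface of genus 1, χ = 2 − 2·1 = 0.
E = V + F − (0) = 28 + 56 − (0) = 84.

84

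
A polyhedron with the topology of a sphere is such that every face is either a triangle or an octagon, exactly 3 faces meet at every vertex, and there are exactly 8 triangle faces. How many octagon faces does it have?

Let x be the number of octagons; then F = 8 + x.
Edge–face incidences: 2E = 3·8 + 8·x = 24 + 8x.
Every vertex has degree 3, so 3V = 2E.
Euler: V − E + F = 2 ⇒ (2E)/3 − E + (8 + x) = 2.
Multiply by 6: 2·(2E) − 3·(2E) + 6·(8 + x) = 12, i.e. 48 + 6x − (24 + 8x) = 12.
Collecting terms: −2x + 24 = 12, so −2x = −12, so x = 6.
Then 2E = 24 + 8·6 = 72, so E = 36, V = 2E/3 = 24, F = 8 + 6 = 14.

6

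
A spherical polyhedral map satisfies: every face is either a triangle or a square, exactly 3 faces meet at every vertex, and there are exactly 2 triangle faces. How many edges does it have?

Let x be the number of squares; then F = 2 + x.
Edge–face incidences: 2E = 3·2 + 4·x = 6 + 4x.
Every vertex has degree 3, so 3V = 2E.
Euler: V − E + F = 2 ⇒ (2E)/3 − E + (2 + x) = 2.
Multiply by 6: 2·(2E) − 3·(2E) + 6·(2 + x) = 12, i.e. 12 + 6x − (6 + 4x) = 12.
Collecting terms: 2x + 6 = 12, so 2x = 6, so x = 3.
Then 2E = 6 + 4·3 = 18, so E = 9, V = 2E/3 = 6, F = 2 + 3 = 5.

9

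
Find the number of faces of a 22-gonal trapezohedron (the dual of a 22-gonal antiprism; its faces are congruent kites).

44

The n-trapezohedron (dual of the n-antiprism) has V = 2·22 + 2 = 46, E = 4·22 = 88, F = 2·22 = 44.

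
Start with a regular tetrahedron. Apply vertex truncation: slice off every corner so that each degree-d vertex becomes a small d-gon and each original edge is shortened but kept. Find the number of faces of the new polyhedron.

The base solid has V = 4, E = 6, F = 4.
Truncation replaces each original edge-end by a new vertex, so V′ = 2E = 12.
Each original edge survives, and each old vertex of degree d contributes d new edges; summing degrees gives Σd = 2E, so E′ = E + 2E = 3E = 18.
Each original face survives and each original vertex becomes one new face: F′ = F + V = 8.

8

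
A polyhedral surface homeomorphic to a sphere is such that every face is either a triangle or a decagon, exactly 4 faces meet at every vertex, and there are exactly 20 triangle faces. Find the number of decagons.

2

Let x be the number of decagons; then F = 20 + x.
Edge–face incidences: 2E = 3·20 + 10·x = 60 + 10x.
Every vertex has degree 4, so 4V = 2E.
Euler: V − E + F = 2 ⇒ (2E)/4 − E + (20 + x) = 2.
Multiply by 8: 2·(2E) − 4·(2E) + 8·(20 + x) = 16, i.e. 160 + 8x − 2·(60 + 10x) = 16.
Collecting terms: −12x + 40 = 16, so −12x = −24, so x = 2.
Then 2E = 60 + 10·2 = 80, so E = 40, V = 2E/4 = 20, F = 20 + 2 = 22.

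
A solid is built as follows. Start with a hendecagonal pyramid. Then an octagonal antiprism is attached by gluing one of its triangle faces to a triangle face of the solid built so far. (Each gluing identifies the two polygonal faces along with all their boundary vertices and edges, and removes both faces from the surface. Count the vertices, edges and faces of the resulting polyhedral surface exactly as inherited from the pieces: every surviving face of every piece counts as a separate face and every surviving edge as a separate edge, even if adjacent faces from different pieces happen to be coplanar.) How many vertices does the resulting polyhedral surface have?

A hendecagonal pyramid: V=12, E=22, F=12.
Attach an octagonal antiprism (V=16, E=32, F=18) along a 3-gon: merge 3 vertices and 3 edges, delete both glued faces → V=25, E=51, F=28.
Check: V − E + F = 25 − 51 + 28 = 2.

25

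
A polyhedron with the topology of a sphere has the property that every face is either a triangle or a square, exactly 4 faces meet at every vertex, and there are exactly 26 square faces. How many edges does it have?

64

Let x be the number of triangles; then F = 26 + x.
Edge–face incidences: 2E = 4·26 + 3·x = 104 + 3x.
Every vertex has degree 4, so 4V = 2E.
Euler: V − E + F = 2 ⇒ (2E)/4 − E + (26 + x) = 2.
Multiply by 8: 2·(2E) − 4·(2E) + 8·(26 + x) = 16, i.e. 208 + 8x − 2·(104 + 3x) = 16.
Collecting terms: 2x = 16, so x = 8.
Then 2E = 104 + 3·8 = 128, so E = 64, V = 2E/4 = 32, F = 26 + 8 = 34.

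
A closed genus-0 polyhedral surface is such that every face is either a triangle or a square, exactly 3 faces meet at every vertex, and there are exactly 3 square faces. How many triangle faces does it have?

Let x be the number of triangles; then F = 3 + x.
Edge–face incidences: 2E = 4·3 + 3·x = 12 + 3x.
Every vertex has degree 3, so 3V = 2E.
Euler: V − E + F = 2 ⇒ (2E)/3 − E + (3 + x) = 2.
Multiply by 6: 2·(2E) − 3·(2E) + 6·(3 + x) = 12, i.e. 18 + 6x − (12 + 3x) = 12.
Collecting terms: 3x + 6 = 12, so 3x = 6, so x = 2.
Then 2E = 12 + 3·2 = 18, so E = 9, V = 2E/3 = 6, F = 3 + 2 = 5.

2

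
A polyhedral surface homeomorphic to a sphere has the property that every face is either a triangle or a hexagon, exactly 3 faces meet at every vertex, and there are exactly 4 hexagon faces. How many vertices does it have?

12

Let x be the number of triangles; then F = 4 + x.
Edge–face incidences: 2E = 6·4 + 3·x = 24 + 3x.
Every vertex has degree 3, so 3V = 2E.
Euler: V − E + F = 2 ⇒ (2E)/3 − E + (4 + x) = 2.
Multiply by 6: 2·(2E) − 3·(2E) + 6·(4 + x) = 12, i.e. 24 + 6x − (24 + 3x) = 12.
Collecting terms: 3x = 12, so x = 4.
Then 2E = 24 + 3·4 = 36, so E = 18, V = 2E/3 = 12, F = 4 + 4 = 8.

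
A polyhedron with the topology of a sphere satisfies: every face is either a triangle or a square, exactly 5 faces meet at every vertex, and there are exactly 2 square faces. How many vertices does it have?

Let x be the number of triangles; then F = 2 + x.
Edge–face incidences: 2E = 4·2 + 3·x = 8 + 3x.
Every vertex has degree 5, so 5V = 2E.
Euler: V − E + F = 2 ⇒ (2E)/5 − E + (2 + x) = 2.
Multiply by 10: 2·(2E) − 5·(2E) + 10·(2 + x) = 20, i.e. 20 + 10x − 3·(8 + 3x) = 20.
Collecting terms: x − 4 = 20, so x = 24.
Then 2E = 8 + 3·24 = 80, so E = 40, V = 2E/5 = 16, F = 2 + 24 = 26.

16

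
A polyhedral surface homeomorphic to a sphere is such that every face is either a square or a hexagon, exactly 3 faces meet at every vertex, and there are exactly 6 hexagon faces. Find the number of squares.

6

Let x be the number of squares; then F = 6 + x.
Edge–face incidences: 2E = 6·6 + 4·x = 36 + 4x.
Every vertex has degree 3, so 3V = 2E.
Euler: V − E + F = 2 ⇒ (2E)/3 − E + (6 + x) = 2.
Multiply by 6: 2·(2E) − 3·(2E) + 6·(6 + x) = 12, i.e. 36 + 6x − (36 + 4x) = 12.
Collecting terms: 2x = 12, so x = 6.
Then 2E = 36 + 4·6 = 60, so E = 30, V = 2E/3 = 20, F = 6 + 6 = 12.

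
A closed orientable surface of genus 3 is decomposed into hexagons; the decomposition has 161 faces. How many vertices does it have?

χ = 2 − 2·3 = -4, and every face is a hexagon so 6F = 2E.
E = 6·161/2 = 483. Then V = -4 + E − F = -4 + 483 − 161 = 318.

318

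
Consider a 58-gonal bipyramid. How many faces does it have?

A bipyramid over an n-gon has 2n triangular faces and n + 2 vertices: V = 58 + 2 = 60, E = 3·58 = 174, F = 2·58 = 116.

116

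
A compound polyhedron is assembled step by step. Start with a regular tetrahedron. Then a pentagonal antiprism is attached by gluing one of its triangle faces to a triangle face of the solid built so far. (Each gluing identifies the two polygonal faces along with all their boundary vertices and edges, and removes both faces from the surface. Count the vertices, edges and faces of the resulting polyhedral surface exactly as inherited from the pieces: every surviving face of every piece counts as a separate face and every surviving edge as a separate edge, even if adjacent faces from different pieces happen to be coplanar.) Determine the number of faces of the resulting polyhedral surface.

14

A regular tetrahedron: V=4, E=6, F=4.
Attach a pentagonal antiprism (V=10, E=20, F=12) along a 3-gon: merge 3 vertices and 3 edges, delete both glued faces → V=11, E=23, F=14.
Check: V − E + F = 11 − 23 + 14 = 2.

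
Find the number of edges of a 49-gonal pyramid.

A pyramid on an n-gon base has one n-gon and n triangles: V = 49 + 1 = 50, E = 2·49 = 98, F = 49 + 1 = 50.

98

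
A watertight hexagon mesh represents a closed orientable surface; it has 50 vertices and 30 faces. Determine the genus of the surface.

6

Every face is a hexagon, so 2E = 6·30 = 180, giving E = 90.
χ = V − E + F = 50 − 90 + 30 = -10.
For a closed orientable surface χ = 2 − 2g, so g = (2 − (-10))/2 = 6.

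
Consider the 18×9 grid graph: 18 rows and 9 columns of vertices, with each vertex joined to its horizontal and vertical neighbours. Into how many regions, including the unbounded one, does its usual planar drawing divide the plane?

The grid has V = 18·9 = 162 vertices and E = 18·8 + 9·17 = 297 edges.
F = 2 − V + E = 2 − 162 + 297 = 137.

137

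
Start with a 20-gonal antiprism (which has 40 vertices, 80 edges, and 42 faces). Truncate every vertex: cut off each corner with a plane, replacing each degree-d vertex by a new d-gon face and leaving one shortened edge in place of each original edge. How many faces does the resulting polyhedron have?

82

Truncation replaces each original edge-end by a new vertex, so V′ = 2E = 160.
Each original edge survives, and each old vertex of degree d contributes d new edges; summing degrees gives Σd = 2E, so E′ = E + 2E = 3E = 240.
Each original face survives and each original vertex becomes one new face: F′ = F + V = 82.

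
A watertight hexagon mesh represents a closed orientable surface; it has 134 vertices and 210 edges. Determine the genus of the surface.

4

Every face is a hexagon and each edge borders two faces, so 6F = 2·210, giving F = 70.
χ = V − E + F = 134 − 210 + 70 = -6.
For a closed orientable surface χ = 2 − 2g, so g = (2 − (-6))/2 = 4.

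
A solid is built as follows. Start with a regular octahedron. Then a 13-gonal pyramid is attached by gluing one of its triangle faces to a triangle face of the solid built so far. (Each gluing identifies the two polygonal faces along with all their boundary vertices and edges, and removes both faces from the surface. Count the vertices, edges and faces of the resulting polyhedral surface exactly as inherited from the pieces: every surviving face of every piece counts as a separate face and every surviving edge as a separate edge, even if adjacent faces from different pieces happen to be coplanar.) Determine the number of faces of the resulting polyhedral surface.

20

A regular octahedron: V=6, E=12, F=8.
Attach a 13-gonal pyramid (V=14, E=26, F=14) along a 3-gon: merge 3 vertices and 3 edges, delete both glued faces → V=17, E=35, F=20.
Check: V − E + F = 17 − 35 + 20 = 2.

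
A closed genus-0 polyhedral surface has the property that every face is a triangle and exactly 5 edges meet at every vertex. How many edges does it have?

Each face has 3 edges and each edge borders two faces, so 2E = 3F.
Each vertex has degree 5, so 5V = 2E and hence V = 3F/5.
Euler: V − E + F = 2 ⇒ (3F/5) − (3F/2) + F = 2.
Multiply by 10: (6 − 15 + 10)F = 20, i.e. 1F = 20.
So F = 20, E = 3·20/2 = 30, V = 3·20/5 = 12.

30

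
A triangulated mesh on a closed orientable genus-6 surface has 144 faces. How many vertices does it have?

62

χ = 2 − 2·6 = -10, and every face is a triangle so 3F = 2E.
E = 3·144/2 = 216. Then V = -10 + E − F = -10 + 216 − 144 = 62.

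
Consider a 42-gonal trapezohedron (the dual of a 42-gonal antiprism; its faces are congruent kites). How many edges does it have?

168

The n-trapezohedron (dual of the n-antiprism) has V = 2·42 + 2 = 86, E = 4·42 = 168, F = 2·42 = 84.
Check: V − E + F = 86 − 168 + 84 = 2.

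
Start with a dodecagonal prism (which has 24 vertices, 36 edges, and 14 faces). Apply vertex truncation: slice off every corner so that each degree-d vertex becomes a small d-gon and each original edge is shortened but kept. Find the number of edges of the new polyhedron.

Truncation replaces each original edge-end by a new vertex, so V′ = 2E = 72.
Each original edge survives, and each old vertex of degree d contributes d new edges; summing degrees gives Σd = 2E, so E′ = E + 2E = 3E = 108.
Each original face survives and each original vertex becomes one new face: F′ = F + V = 38.

108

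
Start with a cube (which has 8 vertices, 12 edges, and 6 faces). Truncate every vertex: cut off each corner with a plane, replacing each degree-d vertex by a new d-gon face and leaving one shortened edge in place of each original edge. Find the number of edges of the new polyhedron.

36

Truncation replaces each original edge-end by a new vertex, so V′ = 2E = 24.
Each original edge survives, and each old vertex of degree d contributes d new edges; summing degrees gives Σd = 2E, so E′ = E + 2E = 3E = 36.
Each original face survives and each original vertex becomes one new face: F′ = F + V = 14.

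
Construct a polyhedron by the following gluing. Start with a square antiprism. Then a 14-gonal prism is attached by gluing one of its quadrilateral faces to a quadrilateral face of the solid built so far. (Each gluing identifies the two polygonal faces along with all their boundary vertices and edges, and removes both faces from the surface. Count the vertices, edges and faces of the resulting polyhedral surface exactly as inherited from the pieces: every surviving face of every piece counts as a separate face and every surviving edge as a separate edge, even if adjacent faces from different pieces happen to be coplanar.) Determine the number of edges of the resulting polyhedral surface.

A square antiprism: V=8, E=16, F=10.
Attach a 14-gonal prism (V=28, E=42, F=16) along a 4-gon: merge 4 vertices and 4 edges, delete both glued faces → V=32, E=54, F=24.
Check: V − E + F = 32 − 54 + 24 = 2.

54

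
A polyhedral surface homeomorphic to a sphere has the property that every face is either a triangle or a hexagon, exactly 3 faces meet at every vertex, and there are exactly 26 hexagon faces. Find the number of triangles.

Let x be the number of triangles; then F = 26 + x.
Edge–face incidences: 2E = 6·26 + 3·x = 156 + 3x.
Every vertex has degree 3, so 3V = 2E.
Euler: V − E + F = 2 ⇒ (2E)/3 − E + (26 + x) = 2.
Multiply by 6: 2·(2E) − 3·(2E) + 6·(26 + x) = 12, i.e. 156 + 6x − (156 + 3x) = 12.
Collecting terms: 3x = 12, so x = 4.
Then 2E = 156 + 3·4 = 168, so E = 84, V = 2E/3 = 56, F = 26 + 4 = 30.

4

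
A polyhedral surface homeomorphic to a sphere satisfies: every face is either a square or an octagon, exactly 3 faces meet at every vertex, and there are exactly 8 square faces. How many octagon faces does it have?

Let x be the number of octagons; then F = 8 + x.
Edge–face incidences: 2E = 4·8 + 8·x = 32 + 8x.
Every vertex has degree 3, so 3V = 2E.
Euler: V − E + F = 2 ⇒ (2E)/3 − E + (8 + x) = 2.
Multiply by 6: 2·(2E) − 3·(2E) + 6·(8 + x) = 12, i.e. 48 + 6x − (32 + 8x) = 12.
Collecting terms: −2x + 16 = 12, so −2x = −4, so x = 2.
Then 2E = 32 + 8·2 = 48, so E = 24, V = 2E/3 = 16, F = 8 + 2 = 10.

2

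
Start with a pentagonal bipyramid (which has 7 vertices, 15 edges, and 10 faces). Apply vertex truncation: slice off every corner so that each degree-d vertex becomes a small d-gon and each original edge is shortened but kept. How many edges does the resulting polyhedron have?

45

Truncation replaces each original edge-end by a new vertex, so V′ = 2E = 30.
Each original edge survives, and each old vertex of degree d contributes d new edges; summing degrees gives Σd = 2E, so E′ = E + 2E = 3E = 45.
Each original face survives and each original vertex becomes one new face: F′ = F + V = 17.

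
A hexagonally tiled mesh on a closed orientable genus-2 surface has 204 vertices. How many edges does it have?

309

χ = 2 − 2·2 = -2, and every face is a hexagon so 6F = 2E.
V − E + F = -2 with E = 6F/2 gives 204 − (6/2 − 1)·F = -2, so F = 103 and E = 309.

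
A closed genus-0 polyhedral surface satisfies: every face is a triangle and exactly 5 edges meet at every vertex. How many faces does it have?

20

Each face has 3 edges and each edge borders two faces, so 2E = 3F.
Each vertex has degree 5, so 5V = 2E and hence V = 3F/5.
Euler: V − E + F = 2 ⇒ (3F/5) − (3F/2) + F = 2.
Multiply by 10: (6 − 15 + 10)F = 20, i.e. 1F = 20.
So F = 20, E = 3·20/2 = 30, V = 3·20/5 = 12.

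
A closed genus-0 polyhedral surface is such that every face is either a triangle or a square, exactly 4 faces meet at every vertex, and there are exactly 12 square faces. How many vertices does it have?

Let x be the number of triangles; then F = 12 + x.
Edge–face incidences: 2E = 4·12 + 3·x = 48 + 3x.
Every vertex has degree 4, so 4V = 2E.
Euler: V − E + F = 2 ⇒ (2E)/4 − E + (12 + x) = 2.
Multiply by 8: 2·(2E) − 4·(2E) + 8·(12 + x) = 16, i.e. 96 + 8x − 2·(48 + 3x) = 16.
Collecting terms: 2x = 16, so x = 8.
Then 2E = 48 + 3·8 = 72, so E = 36, V = 2E/4 = 18, F = 12 + 8 = 20.

18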